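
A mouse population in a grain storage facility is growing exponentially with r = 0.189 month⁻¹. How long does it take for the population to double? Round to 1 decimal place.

Doubling time t_d = ln(2)/r = 0.6931/0.189 = 3.6674.

3.7 months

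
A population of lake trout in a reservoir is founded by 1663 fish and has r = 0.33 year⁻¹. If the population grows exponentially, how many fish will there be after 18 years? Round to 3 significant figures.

632000 fish

N(t) = N₀·e^(rt) = 1663 × e^(0.33×18) = 1663 × e^5.94.
e^5.94 ≈ 379.93, so N ≈ 1663 × 379.93 = 631832.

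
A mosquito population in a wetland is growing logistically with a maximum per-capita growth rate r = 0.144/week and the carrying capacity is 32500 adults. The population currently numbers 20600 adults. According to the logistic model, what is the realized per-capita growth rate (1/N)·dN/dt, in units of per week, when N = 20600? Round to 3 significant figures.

0.0527 per week

(1/N)·dN/dt = r(1 − N/K) = 0.144 × (1 − 20600/32500).
= 0.144 × 0.36615 = 0.052726.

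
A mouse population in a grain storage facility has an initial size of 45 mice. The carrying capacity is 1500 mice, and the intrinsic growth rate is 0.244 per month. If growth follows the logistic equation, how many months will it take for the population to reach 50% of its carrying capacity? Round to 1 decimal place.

A = (K − N₀)/N₀ = (1500 − 45)/45 = 32.333.
Solve 1500/(1 + 32.333·e^(−0.244t)) = 750: 1 + 32.333·e^(−0.244t) = 2, so e^(−0.244t) = 0.0309278.
−0.244·t = ln(0.0309278) = -3.4761, so t = 3.4761/0.244 = 14.246.

14.2 months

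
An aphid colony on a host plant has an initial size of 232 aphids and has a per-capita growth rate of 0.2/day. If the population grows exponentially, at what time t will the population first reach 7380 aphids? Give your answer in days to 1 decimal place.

Set N₀·e^(rt) = 7380: e^(0.2·t) = 7380/232 = 31.81.
0.2·t = ln(31.81) = 3.4598, so t = 3.4598/0.2 = 17.299.

17.3 days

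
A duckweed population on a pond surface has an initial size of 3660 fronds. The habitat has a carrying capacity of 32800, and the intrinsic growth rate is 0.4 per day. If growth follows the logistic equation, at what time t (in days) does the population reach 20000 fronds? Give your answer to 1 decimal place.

A = (K − N₀)/N₀ = (32800 − 3660)/3660 = 7.9617.
Solve 32800/(1 + 7.9617·e^(−0.4t)) = 20000: 1 + 7.9617·e^(−0.4t) = 1.64, so e^(−0.4t) = 0.0803844.
−0.4·t = ln(0.0803844) = -2.5209, so t = 2.5209/0.4 = 6.3023.

6.3 days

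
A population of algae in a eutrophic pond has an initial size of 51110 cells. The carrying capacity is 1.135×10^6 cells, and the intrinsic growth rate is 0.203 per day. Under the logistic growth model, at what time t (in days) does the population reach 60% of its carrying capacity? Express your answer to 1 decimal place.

17.0 days

A = (K − N₀)/N₀ = (1.135×10^6 − 51110)/51110 = 21.207.
Solve 1.135×10^6/(1 + 21.207·e^(−0.203t)) = 681000: 1 + 21.207·e^(−0.203t) = 1.6667, so e^(−0.203t) = 0.0314362.
−0.203·t = ln(0.0314362) = -3.4598, so t = 3.4598/0.203 = 17.043.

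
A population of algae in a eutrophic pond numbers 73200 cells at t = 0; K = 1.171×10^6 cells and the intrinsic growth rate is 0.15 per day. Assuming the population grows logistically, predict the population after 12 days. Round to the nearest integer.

336588 cells

A = (K − N₀)/N₀ = (1.171×10^6 − 73200)/73200 = 14.997.
N(t) = K/(1 + A·e^(−rt)) = 1.171×10^6/(1 + 14.997×e^(−0.15×12)).
e^(−1.8) = 0.1653; denominator = 1 + 14.997×0.1653 = 3.479.
N = 1.171×10^6/3.479 = 336588.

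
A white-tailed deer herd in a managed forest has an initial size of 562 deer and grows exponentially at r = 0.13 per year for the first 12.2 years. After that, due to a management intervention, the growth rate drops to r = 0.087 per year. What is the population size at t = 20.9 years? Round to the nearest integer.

5851 deer

Phase 1: N(12.2) = 562·e^(0.13×12.2) = 562·e^1.586 = 2744.91.
Phase 2 runs for 20.9 − 12.2 = 8.7 years at r = 0.087.
N(20.9) = 2744.91·e^(0.087×8.7) = 2744.91·e^0.7569 = 5851.2.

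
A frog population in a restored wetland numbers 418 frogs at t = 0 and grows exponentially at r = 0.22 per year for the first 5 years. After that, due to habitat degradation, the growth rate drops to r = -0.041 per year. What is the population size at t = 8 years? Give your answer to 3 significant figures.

1110 frogs

Phase 1: N(5) = 418·e^(0.22×5) = 418·e^1.1 = 1255.74.
Phase 2 runs for 8 − 5 = 3 years at r = -0.041.
N(8) = 1255.74·e^(-0.041×3) = 1255.74·e^-0.123 = 1110.41.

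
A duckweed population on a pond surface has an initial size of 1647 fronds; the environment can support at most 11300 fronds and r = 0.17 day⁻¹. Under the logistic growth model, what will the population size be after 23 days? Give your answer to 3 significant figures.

A = (K − N₀)/N₀ = (11300 − 1647)/1647 = 5.861.
N(t) = K/(1 + A·e^(−rt)) = 11300/(1 + 5.861×e^(−0.17×23)).
e^(−3.91) = 0.020041; denominator = 1 + 5.861×0.020041 = 1.1175.
N = 11300/1.1175 = 10112.2.

10100 fronds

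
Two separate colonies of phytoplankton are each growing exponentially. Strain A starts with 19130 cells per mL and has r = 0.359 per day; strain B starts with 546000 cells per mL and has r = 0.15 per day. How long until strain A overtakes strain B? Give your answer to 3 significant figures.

16.0 days

Set 19130·e^(0.359t) = 546000·e^(0.15t).
e^((0.359 − 0.15)t) = 546000/19130 → e^(0.209·t) = 28.542.
0.209·t = ln(28.542) = 3.3514, so t = 3.3514/0.209 = 16.035.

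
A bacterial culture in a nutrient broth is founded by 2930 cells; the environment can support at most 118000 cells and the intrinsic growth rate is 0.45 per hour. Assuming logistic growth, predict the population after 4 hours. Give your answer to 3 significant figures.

A = (K − N₀)/N₀ = (118000 − 2930)/2930 = 39.273.
N(t) = K/(1 + A·e^(−rt)) = 118000/(1 + 39.273×e^(−0.45×4)).
e^(−1.8) = 0.1653; denominator = 1 + 39.273×0.1653 = 7.4918.
N = 118000/7.4918 = 15750.6.

15800 cells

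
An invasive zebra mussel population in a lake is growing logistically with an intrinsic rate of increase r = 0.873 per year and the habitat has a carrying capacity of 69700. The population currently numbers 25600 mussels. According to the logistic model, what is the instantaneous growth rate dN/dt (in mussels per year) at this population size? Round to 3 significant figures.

14100 mussels per year

dN/dt = rN(1 − N/K) = 0.873 × 25600 × (1 − 25600/69700).
1 − 25600/69700 = 0.63271; dN/dt = 0.873 × 25600 × 0.63271 = 14140.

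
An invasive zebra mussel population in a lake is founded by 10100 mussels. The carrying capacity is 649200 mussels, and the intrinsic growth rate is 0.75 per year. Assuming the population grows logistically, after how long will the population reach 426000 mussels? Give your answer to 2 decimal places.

6.39 years

A = (K − N₀)/N₀ = (649200 − 10100)/10100 = 63.277.
Solve 649200/(1 + 63.277·e^(−0.75t)) = 426000: 1 + 63.277·e^(−0.75t) = 1.5239, so e^(−0.75t) = 0.00828013.
−0.75·t = ln(0.00828013) = -4.7939, so t = 4.7939/0.75 = 6.3919.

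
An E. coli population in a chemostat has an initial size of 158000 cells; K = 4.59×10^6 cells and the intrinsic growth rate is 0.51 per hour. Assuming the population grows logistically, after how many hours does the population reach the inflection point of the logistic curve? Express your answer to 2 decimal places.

Logistic growth is fastest at N = K/2 = 2.295×10^6.
A = (K − N₀)/N₀ = 28.051. Set K/(1 + A·e^(−rt)) = K/2 → A·e^(−rt) = 1.
e^(−0.51t) = 1/28.051 = 0.0356498, so t = ln(28.051)/0.51 = 3.334/0.51 = 6.5373.

6.54 hours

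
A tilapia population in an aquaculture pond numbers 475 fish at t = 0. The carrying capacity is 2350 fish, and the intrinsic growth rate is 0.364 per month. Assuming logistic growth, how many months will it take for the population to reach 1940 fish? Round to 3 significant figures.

A = (K − N₀)/N₀ = (2350 − 475)/475 = 3.9474.
Solve 2350/(1 + 3.9474·e^(−0.364t)) = 1940: 1 + 3.9474·e^(−0.364t) = 1.2113, so e^(−0.364t) = 0.0535395.
−0.364·t = ln(0.0535395) = -2.9273, so t = 2.9273/0.364 = 8.0421.

8.04 months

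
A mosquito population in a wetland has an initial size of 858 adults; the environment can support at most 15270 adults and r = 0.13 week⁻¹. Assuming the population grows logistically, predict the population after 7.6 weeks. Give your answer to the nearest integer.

A = (K − N₀)/N₀ = (15270 − 858)/858 = 16.797.
N(t) = K/(1 + A·e^(−rt)) = 15270/(1 + 16.797×e^(−0.13×7.6)).
e^(−0.988) = 0.37232; denominator = 1 + 16.797×0.37232 = 7.2539.
N = 15270/7.2539 = 2105.06.

2105 adults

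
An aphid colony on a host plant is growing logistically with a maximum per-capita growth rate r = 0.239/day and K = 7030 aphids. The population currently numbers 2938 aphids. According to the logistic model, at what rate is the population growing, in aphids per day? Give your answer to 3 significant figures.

409 aphids per day

dN/dt = rN(1 − N/K) = 0.239 × 2938 × (1 − 2938/7030).
1 − 2938/7030 = 0.58208; dN/dt = 0.239 × 2938 × 0.58208 = 408.72.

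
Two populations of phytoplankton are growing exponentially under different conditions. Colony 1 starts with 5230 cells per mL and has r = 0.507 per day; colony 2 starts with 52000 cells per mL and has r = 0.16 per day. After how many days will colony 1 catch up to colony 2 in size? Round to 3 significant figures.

Set 5230·e^(0.507t) = 52000·e^(0.16t).
e^((0.507 − 0.16)t) = 52000/5230 → e^(0.347·t) = 9.9426.
0.347·t = ln(9.9426) = 2.2968, so t = 2.2968/0.347 = 6.6191.

6.62 days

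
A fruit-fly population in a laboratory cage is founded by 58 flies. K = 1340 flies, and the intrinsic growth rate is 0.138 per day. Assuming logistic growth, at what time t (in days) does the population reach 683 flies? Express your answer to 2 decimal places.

22.71 days

A = (K − N₀)/N₀ = (1340 − 58)/58 = 22.103.
Solve 1340/(1 + 22.103·e^(−0.138t)) = 683: 1 + 22.103·e^(−0.138t) = 1.9619, so e^(−0.138t) = 0.0435196.
−0.138·t = ln(0.0435196) = -3.1345, so t = 3.1345/0.138 = 22.714.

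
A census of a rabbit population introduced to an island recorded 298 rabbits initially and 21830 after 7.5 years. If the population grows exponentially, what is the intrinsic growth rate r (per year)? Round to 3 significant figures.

0.573 per year

From N(t) = N₀·e^(rt): e^(r·7.5) = 21830/298 = 73.255.
r·7.5 = ln(73.255) = 4.2939, so r = 4.2939/7.5 = 0.57253.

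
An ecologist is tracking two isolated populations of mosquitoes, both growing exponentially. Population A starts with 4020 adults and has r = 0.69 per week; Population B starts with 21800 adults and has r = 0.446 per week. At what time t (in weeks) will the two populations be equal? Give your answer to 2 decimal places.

6.93 weeks

Set 4020·e^(0.69t) = 21800·e^(0.446t).
e^((0.69 − 0.446)t) = 21800/4020 → e^(0.244·t) = 5.4229.
0.244·t = ln(5.4229) = 1.6906, so t = 1.6906/0.244 = 6.9288.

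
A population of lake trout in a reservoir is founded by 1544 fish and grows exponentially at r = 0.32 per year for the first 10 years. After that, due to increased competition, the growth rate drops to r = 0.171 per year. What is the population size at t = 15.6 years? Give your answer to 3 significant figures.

98700 fish

Phase 1: N(10) = 1544·e^(0.32×10) = 1544·e^3.2 = 37878.2.
Phase 2 runs for 15.6 − 10 = 5.6 years at r = 0.171.
N(15.6) = 37878.2·e^(0.171×5.6) = 37878.2·e^0.9576 = 98689.3.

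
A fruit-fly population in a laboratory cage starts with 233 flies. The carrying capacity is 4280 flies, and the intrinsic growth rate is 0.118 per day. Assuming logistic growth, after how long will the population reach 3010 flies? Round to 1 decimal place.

A = (K − N₀)/N₀ = (4280 − 233)/233 = 17.369.
Solve 4280/(1 + 17.369·e^(−0.118t)) = 3010: 1 + 17.369·e^(−0.118t) = 1.4219, so e^(−0.118t) = 0.0242918.
−0.118·t = ln(0.0242918) = -3.7176, so t = 3.7176/0.118 = 31.505.

31.5 days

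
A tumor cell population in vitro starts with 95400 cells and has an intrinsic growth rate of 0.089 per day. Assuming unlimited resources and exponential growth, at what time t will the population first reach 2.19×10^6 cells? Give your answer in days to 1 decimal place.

Set N₀·e^(rt) = 2.19×10^6: e^(0.089·t) = 2.19×10^6/95400 = 22.956.
0.089·t = ln(22.956) = 3.1336, so t = 3.1336/0.089 = 35.209.

35.2 days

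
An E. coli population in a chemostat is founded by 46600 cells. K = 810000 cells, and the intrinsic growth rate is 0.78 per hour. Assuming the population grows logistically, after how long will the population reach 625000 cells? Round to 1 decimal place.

5.1 hours

A = (K − N₀)/N₀ = (810000 − 46600)/46600 = 16.382.
Solve 810000/(1 + 16.382·e^(−0.78t)) = 625000: 1 + 16.382·e^(−0.78t) = 1.296, so e^(−0.78t) = 0.0180686.
−0.78·t = ln(0.0180686) = -4.0136, so t = 4.0136/0.78 = 5.1456.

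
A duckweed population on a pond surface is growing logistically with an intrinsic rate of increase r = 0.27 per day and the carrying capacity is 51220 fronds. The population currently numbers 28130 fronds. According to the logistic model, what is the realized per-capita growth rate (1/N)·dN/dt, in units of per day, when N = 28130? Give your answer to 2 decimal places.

(1/N)·dN/dt = r(1 − N/K) = 0.27 × (1 − 28130/51220).
= 0.27 × 0.4508 = 0.12172.

0.12 per day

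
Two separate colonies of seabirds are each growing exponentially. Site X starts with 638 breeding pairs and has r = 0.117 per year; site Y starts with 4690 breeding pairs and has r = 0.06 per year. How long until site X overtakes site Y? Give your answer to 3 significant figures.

35.0 years

Set 638·e^(0.117t) = 4690·e^(0.06t).
e^((0.117 − 0.06)t) = 4690/638 → e^(0.057·t) = 7.3511.
0.057·t = ln(7.3511) = 1.9948, so t = 1.9948/0.057 = 34.997.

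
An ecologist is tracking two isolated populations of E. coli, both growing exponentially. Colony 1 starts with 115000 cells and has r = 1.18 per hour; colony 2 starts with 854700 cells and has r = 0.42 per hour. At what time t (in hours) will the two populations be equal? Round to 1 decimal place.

Set 115000·e^(1.18t) = 854700·e^(0.42t).
e^((1.18 − 0.42)t) = 854700/115000 → e^(0.76·t) = 7.4322.
0.76·t = ln(7.4322) = 2.0058, so t = 2.0058/0.76 = 2.6392.

2.6 hours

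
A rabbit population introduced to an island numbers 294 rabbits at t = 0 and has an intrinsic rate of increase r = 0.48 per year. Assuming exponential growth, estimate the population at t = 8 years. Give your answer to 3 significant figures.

13700 rabbits

N(t) = N₀·e^(rt) = 294 × e^(0.48×8) = 294 × e^3.84.
e^3.84 ≈ 46.525, so N ≈ 294 × 46.525 = 13678.5.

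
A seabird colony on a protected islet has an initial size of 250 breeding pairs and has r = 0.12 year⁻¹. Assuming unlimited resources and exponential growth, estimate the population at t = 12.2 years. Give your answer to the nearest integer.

N(t) = N₀·e^(rt) = 250 × e^(0.12×12.2) = 250 × e^1.464.
e^1.464 ≈ 4.3232, so N ≈ 250 × 4.3232 = 1080.8.

1081 breeding pairs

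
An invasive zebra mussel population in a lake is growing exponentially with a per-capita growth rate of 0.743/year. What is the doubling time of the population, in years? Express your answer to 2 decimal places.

Doubling time t_d = ln(2)/r = 0.6931/0.743 = 0.9329.

0.93 years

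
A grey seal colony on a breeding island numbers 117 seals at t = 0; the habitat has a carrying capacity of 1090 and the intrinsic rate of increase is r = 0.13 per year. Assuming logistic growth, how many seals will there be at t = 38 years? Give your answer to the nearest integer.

A = (K − N₀)/N₀ = (1090 − 117)/117 = 8.3162.
N(t) = K/(1 + A·e^(−rt)) = 1090/(1 + 8.3162×e^(−0.13×38)).
e^(−4.94) = 0.0071546; denominator = 1 + 8.3162×0.0071546 = 1.0595.
N = 1090/1.0595 = 1028.79.

1029 seals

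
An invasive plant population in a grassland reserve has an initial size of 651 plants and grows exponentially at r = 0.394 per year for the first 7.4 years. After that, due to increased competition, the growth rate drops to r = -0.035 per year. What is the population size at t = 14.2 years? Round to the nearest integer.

9472 plants

Phase 1: N(7.4) = 651·e^(0.394×7.4) = 651·e^2.916 = 12017.4.
Phase 2 runs for 14.2 − 7.4 = 6.8 years at r = -0.035.
N(14.2) = 12017.4·e^(-0.035×6.8) = 12017.4·e^-0.238 = 9472.14.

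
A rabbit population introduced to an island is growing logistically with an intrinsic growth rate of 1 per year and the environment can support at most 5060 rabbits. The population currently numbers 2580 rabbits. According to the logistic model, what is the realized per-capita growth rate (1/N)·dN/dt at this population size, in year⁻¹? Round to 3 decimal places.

(1/N)·dN/dt = r(1 − N/K) = 1 × (1 − 2580/5060).
= 1 × 0.49012 = 0.49012.

0.490 per year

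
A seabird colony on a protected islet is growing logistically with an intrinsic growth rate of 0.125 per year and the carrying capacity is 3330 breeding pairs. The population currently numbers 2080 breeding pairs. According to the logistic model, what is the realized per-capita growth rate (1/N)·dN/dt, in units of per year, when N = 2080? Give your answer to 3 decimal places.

0.047 per year

(1/N)·dN/dt = r(1 − N/K) = 0.125 × (1 − 2080/3330).
= 0.125 × 0.37538 = 0.046922.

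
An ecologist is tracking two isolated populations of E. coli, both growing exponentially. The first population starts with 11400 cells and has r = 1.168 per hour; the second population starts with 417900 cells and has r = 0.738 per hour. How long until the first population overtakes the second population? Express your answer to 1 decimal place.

Set 11400·e^(1.168t) = 417900·e^(0.738t).
e^((1.168 − 0.738)t) = 417900/11400 → e^(0.43·t) = 36.658.
0.43·t = ln(36.658) = 3.6016, so t = 3.6016/0.43 = 8.3759.

8.4 hours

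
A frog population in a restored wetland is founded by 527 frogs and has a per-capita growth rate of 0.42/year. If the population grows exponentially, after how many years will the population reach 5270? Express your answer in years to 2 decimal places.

5.48 years

Set N₀·e^(rt) = 5270: e^(0.42·t) = 5270/527 = 10.
0.42·t = ln(10) = 2.3026, so t = 2.3026/0.42 = 5.4823.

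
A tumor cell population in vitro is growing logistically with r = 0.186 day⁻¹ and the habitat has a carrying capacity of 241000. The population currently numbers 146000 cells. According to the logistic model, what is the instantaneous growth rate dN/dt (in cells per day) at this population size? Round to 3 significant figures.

dN/dt = rN(1 − N/K) = 0.186 × 146000 × (1 − 146000/241000).
1 − 146000/241000 = 0.39419; dN/dt = 0.186 × 146000 × 0.39419 = 10705.

10700 cells per day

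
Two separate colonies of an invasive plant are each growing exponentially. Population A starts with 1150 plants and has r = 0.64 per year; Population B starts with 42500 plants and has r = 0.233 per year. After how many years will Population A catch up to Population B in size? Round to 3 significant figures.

Set 1150·e^(0.64t) = 42500·e^(0.233t).
e^((0.64 − 0.233)t) = 42500/1150 → e^(0.407·t) = 36.957.
0.407·t = ln(36.957) = 3.6097, so t = 3.6097/0.407 = 8.8691.

8.87 years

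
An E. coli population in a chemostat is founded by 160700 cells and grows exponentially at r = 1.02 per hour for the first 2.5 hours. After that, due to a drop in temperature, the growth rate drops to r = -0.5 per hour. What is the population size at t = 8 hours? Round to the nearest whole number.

Phase 1: N(2.5) = 160700·e^(1.02×2.5) = 160700·e^2.55 = 2.058102×10^6.
Phase 2 runs for 8 − 2.5 = 5.5 hours at r = -0.5.
N(8) = 2.058102×10^6·e^(-0.5×5.5) = 2.058102×10^6·e^-2.75 = 131570.

131570 cells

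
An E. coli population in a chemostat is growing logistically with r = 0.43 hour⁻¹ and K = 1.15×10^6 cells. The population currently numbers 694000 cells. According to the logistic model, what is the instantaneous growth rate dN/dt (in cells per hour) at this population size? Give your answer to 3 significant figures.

dN/dt = rN(1 − N/K) = 0.43 × 694000 × (1 − 694000/1.15×10^6).
1 − 694000/1.15×10^6 = 0.39652; dN/dt = 0.43 × 694000 × 0.39652 = 1.1833×10^5.

118000 cells per hour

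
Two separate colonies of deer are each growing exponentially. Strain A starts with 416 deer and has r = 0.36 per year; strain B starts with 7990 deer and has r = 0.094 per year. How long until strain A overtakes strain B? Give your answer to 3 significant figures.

11.1 years

Set 416·e^(0.36t) = 7990·e^(0.094t).
e^((0.36 − 0.094)t) = 7990/416 → e^(0.266·t) = 19.207.
0.266·t = ln(19.207) = 2.9553, so t = 2.9553/0.266 = 11.11.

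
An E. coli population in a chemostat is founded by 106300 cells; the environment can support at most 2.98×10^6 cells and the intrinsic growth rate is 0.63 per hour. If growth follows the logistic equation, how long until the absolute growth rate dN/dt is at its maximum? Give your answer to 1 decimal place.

Logistic growth is fastest at N = K/2 = 1.49×10^6.
A = (K − N₀)/N₀ = 27.034. Set K/(1 + A·e^(−rt)) = K/2 → A·e^(−rt) = 1.
e^(−0.63t) = 1/27.034 = 0.0369906, so t = ln(27.034)/0.63 = 3.2971/0.63 = 5.2335.

5.2 hours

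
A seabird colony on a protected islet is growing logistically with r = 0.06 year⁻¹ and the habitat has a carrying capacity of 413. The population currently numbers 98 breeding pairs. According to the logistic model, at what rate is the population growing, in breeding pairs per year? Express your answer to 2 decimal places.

4.48 breeding pairs per year

dN/dt = rN(1 − N/K) = 0.06 × 98 × (1 − 98/413).
1 − 98/413 = 0.76271; dN/dt = 0.06 × 98 × 0.76271 = 4.4847.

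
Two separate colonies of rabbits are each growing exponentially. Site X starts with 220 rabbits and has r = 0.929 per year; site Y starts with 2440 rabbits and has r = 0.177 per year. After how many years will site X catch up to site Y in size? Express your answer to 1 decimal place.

Set 220·e^(0.929t) = 2440·e^(0.177t).
e^((0.929 − 0.177)t) = 2440/220 → e^(0.752·t) = 11.091.
0.752·t = ln(11.091) = 2.4061, so t = 2.4061/0.752 = 3.1996.

3.2 years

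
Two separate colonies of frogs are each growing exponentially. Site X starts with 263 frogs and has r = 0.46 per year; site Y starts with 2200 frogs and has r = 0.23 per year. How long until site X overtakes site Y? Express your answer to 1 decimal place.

Set 263·e^(0.46t) = 2200·e^(0.23t).
e^((0.46 − 0.23)t) = 2200/263 → e^(0.23·t) = 8.365.
0.23·t = ln(8.365) = 2.1241, so t = 2.1241/0.23 = 9.235.

9.2 years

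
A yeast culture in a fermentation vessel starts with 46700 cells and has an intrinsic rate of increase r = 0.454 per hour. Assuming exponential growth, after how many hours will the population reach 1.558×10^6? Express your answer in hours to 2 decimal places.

7.73 hours

Set N₀·e^(rt) = 1.558×10^6: e^(0.454·t) = 1.558×10^6/46700 = 33.362.
0.454·t = ln(33.362) = 3.5074, so t = 3.5074/0.454 = 7.7256.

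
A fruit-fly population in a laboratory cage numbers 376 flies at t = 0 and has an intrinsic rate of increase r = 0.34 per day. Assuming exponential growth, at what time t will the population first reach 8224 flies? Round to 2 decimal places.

9.07 days

Set N₀·e^(rt) = 8224: e^(0.34·t) = 8224/376 = 21.872.
0.34·t = ln(21.872) = 3.0852, so t = 3.0852/0.34 = 9.0742.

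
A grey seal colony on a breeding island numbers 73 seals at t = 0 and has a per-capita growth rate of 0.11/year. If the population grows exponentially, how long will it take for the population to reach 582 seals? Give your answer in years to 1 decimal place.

Set N₀·e^(rt) = 582: e^(0.11·t) = 582/73 = 7.9726.
0.11·t = ln(7.9726) = 2.076, so t = 2.076/0.11 = 18.873.

18.9 years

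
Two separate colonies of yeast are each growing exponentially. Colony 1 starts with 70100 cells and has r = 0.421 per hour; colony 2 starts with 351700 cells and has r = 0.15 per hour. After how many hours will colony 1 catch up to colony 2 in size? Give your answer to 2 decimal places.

Set 70100·e^(0.421t) = 351700·e^(0.15t).
e^((0.421 − 0.15)t) = 351700/70100 → e^(0.271·t) = 5.0171.
0.271·t = ln(5.0171) = 1.6129, so t = 1.6129/0.271 = 5.9515.

5.95 hours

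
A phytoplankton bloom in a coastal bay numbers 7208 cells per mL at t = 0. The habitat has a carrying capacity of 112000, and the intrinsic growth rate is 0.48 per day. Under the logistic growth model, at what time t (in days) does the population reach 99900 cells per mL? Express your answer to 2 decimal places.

9.97 days

A = (K − N₀)/N₀ = (112000 − 7208)/7208 = 14.538.
Solve 112000/(1 + 14.538·e^(−0.48t)) = 99900: 1 + 14.538·e^(−0.48t) = 1.1211, so e^(−0.48t) = 0.00833118.
−0.48·t = ln(0.00833118) = -4.7878, so t = 4.7878/0.48 = 9.9745.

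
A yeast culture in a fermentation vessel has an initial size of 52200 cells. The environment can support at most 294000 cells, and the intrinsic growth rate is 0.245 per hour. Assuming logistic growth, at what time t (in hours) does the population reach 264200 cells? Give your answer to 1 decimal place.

15.2 hours

A = (K − N₀)/N₀ = (294000 − 52200)/52200 = 4.6322.
Solve 294000/(1 + 4.6322·e^(−0.245t)) = 264200: 1 + 4.6322·e^(−0.245t) = 1.1128, so e^(−0.245t) = 0.0243499.
−0.245·t = ln(0.0243499) = -3.7152, so t = 3.7152/0.245 = 15.164.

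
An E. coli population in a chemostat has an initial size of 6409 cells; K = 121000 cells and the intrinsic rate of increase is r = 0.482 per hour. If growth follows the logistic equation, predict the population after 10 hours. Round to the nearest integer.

105748 cells

A = (K − N₀)/N₀ = (121000 − 6409)/6409 = 17.88.
N(t) = K/(1 + A·e^(−rt)) = 121000/(1 + 17.88×e^(−0.482×10)).
e^(−4.82) = 0.0080668; denominator = 1 + 17.88×0.0080668 = 1.1442.
N = 121000/1.1442 = 105748.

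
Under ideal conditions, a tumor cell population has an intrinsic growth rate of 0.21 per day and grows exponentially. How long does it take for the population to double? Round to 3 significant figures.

3.30 days

Doubling time t_d = ln(2)/r = 0.6931/0.21 = 3.3007.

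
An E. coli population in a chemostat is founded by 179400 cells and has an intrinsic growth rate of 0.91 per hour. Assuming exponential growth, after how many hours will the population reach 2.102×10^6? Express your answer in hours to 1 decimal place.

2.7 hours

Set N₀·e^(rt) = 2.102×10^6: e^(0.91·t) = 2.102×10^6/179400 = 11.717.
0.91·t = ln(11.717) = 2.461, so t = 2.461/0.91 = 2.7044.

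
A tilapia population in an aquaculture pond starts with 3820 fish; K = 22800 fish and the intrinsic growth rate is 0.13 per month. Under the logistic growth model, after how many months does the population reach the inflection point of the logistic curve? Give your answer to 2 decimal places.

Logistic growth is fastest at N = K/2 = 11400.
A = (K − N₀)/N₀ = 4.9686. Set K/(1 + A·e^(−rt)) = K/2 → A·e^(−rt) = 1.
e^(−0.13t) = 1/4.9686 = 0.201264, so t = ln(4.9686)/0.13 = 1.6031/0.13 = 12.332.

12.33 months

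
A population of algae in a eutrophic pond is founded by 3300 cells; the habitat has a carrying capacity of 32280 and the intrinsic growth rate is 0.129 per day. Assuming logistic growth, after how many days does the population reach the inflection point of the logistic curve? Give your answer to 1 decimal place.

Logistic growth is fastest at N = K/2 = 16140.
A = (K − N₀)/N₀ = 8.7818. Set K/(1 + A·e^(−rt)) = K/2 → A·e^(−rt) = 1.
e^(−0.129t) = 1/8.7818 = 0.113872, so t = ln(8.7818)/0.129 = 2.1727/0.129 = 16.843.

16.8 days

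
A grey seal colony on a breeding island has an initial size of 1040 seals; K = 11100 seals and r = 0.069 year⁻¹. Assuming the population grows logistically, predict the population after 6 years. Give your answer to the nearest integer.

1501 seals

A = (K − N₀)/N₀ = (11100 − 1040)/1040 = 9.6731.
N(t) = K/(1 + A·e^(−rt)) = 11100/(1 + 9.6731×e^(−0.069×6)).
e^(−0.414) = 0.661; denominator = 1 + 9.6731×0.661 = 7.3939.
N = 11100/7.3939 = 1501.23.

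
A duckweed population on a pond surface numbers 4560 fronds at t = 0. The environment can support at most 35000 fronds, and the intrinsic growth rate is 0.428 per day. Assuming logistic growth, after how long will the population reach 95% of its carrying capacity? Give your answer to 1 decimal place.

11.3 days

A = (K − N₀)/N₀ = (35000 − 4560)/4560 = 6.6754.
Solve 35000/(1 + 6.6754·e^(−0.428t)) = 33250: 1 + 6.6754·e^(−0.428t) = 1.0526, so e^(−0.428t) = 0.00788436.
−0.428·t = ln(0.00788436) = -4.8429, so t = 4.8429/0.428 = 11.315.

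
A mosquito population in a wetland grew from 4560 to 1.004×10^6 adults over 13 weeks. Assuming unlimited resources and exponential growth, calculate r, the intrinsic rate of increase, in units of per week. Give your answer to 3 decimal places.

0.415 per week

From N(t) = N₀·e^(rt): e^(r·13) = 1.004×10^6/4560 = 220.18.
r·13 = ln(220.18) = 5.3944, so r = 5.3944/13 = 0.41496.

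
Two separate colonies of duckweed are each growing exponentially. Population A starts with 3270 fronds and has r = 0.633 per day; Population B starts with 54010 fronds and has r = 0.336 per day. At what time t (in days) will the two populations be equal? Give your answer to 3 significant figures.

9.44 days

Set 3270·e^(0.633t) = 54010·e^(0.336t).
e^((0.633 − 0.336)t) = 54010/3270 → e^(0.297·t) = 16.517.
0.297·t = ln(16.517) = 2.8044, so t = 2.8044/0.297 = 9.4424.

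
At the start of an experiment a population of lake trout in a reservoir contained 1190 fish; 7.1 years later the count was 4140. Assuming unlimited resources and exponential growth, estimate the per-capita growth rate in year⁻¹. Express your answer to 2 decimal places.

0.18 per year

From N(t) = N₀·e^(rt): e^(r·7.1) = 4140/1190 = 3.479.
r·7.1 = ln(3.479) = 1.2467, so r = 1.2467/7.1 = 0.1756.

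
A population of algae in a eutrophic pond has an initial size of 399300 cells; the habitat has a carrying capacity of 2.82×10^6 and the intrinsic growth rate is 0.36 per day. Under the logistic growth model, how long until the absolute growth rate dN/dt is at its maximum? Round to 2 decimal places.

Logistic growth is fastest at N = K/2 = 1.41×10^6.
A = (K − N₀)/N₀ = 6.0624. Set K/(1 + A·e^(−rt)) = K/2 → A·e^(−rt) = 1.
e^(−0.36t) = 1/6.0624 = 0.164952, so t = ln(6.0624)/0.36 = 1.8021/0.36 = 5.0058.

5.01 days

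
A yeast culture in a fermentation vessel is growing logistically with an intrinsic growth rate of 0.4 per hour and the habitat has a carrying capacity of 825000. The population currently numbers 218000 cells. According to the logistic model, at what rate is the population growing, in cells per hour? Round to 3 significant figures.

dN/dt = rN(1 − N/K) = 0.4 × 218000 × (1 − 218000/825000).
1 − 218000/825000 = 0.73576; dN/dt = 0.4 × 218000 × 0.73576 = 64158.

64200 cells per hour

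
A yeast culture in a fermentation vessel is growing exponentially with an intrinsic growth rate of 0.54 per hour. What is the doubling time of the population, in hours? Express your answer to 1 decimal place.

1.3 hours

Doubling time t_d = ln(2)/r = 0.6931/0.54 = 1.2836.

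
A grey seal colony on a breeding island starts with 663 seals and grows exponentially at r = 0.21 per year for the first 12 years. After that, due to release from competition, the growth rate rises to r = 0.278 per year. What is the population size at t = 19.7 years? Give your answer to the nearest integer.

Phase 1: N(12) = 663·e^(0.21×12) = 663·e^2.52 = 8240.16.
Phase 2 runs for 19.7 − 12 = 7.7 years at r = 0.278.
N(19.7) = 8240.16·e^(0.278×7.7) = 8240.16·e^2.141 = 70078.8.

70079 seals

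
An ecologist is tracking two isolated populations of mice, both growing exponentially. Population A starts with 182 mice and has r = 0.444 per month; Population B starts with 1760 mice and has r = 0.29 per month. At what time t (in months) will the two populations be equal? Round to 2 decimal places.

14.73 months

Set 182·e^(0.444t) = 1760·e^(0.29t).
e^((0.444 − 0.29)t) = 1760/182 → e^(0.154·t) = 9.6703.
0.154·t = ln(9.6703) = 2.2691, so t = 2.2691/0.154 = 14.734.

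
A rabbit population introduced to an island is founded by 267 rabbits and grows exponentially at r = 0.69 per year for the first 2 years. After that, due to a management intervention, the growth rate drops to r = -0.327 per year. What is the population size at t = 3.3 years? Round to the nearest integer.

Phase 1: N(2) = 267·e^(0.69×2) = 267·e^1.38 = 1061.3.
Phase 2 runs for 3.3 − 2 = 1.3 years at r = -0.327.
N(3.3) = 1061.3·e^(-0.327×1.3) = 1061.3·e^-0.4251 = 693.776.

694 rabbits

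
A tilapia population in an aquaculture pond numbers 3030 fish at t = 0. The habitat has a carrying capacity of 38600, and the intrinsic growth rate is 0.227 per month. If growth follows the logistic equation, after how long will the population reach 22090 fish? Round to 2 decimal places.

12.13 months

A = (K − N₀)/N₀ = (38600 − 3030)/3030 = 11.739.
Solve 38600/(1 + 11.739·e^(−0.227t)) = 22090: 1 + 11.739·e^(−0.227t) = 1.7474, so e^(−0.227t) = 0.0636664.
−0.227·t = ln(0.0636664) = -2.7541, so t = 2.7541/0.227 = 12.133.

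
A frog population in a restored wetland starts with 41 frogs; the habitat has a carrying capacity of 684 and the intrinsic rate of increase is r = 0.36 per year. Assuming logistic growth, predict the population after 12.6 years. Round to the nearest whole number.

A = (K − N₀)/N₀ = (684 − 41)/41 = 15.683.
N(t) = K/(1 + A·e^(−rt)) = 684/(1 + 15.683×e^(−0.36×12.6)).
e^(−4.536) = 0.010716; denominator = 1 + 15.683×0.010716 = 1.1681.
N = 684/1.1681 = 585.586.

586 frogs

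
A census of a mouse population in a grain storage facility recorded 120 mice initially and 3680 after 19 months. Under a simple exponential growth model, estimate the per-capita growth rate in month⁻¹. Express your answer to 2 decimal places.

0.18 per month

From N(t) = N₀·e^(rt): e^(r·19) = 3680/120 = 30.667.
r·19 = ln(30.667) = 3.4232, so r = 3.4232/19 = 0.18017.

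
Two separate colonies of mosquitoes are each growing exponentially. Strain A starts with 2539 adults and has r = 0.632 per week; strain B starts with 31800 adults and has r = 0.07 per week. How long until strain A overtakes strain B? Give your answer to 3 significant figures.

4.50 weeks

Set 2539·e^(0.632t) = 31800·e^(0.07t).
e^((0.632 − 0.07)t) = 31800/2539 → e^(0.562·t) = 12.525.
0.562·t = ln(12.525) = 2.5277, so t = 2.5277/0.562 = 4.4977.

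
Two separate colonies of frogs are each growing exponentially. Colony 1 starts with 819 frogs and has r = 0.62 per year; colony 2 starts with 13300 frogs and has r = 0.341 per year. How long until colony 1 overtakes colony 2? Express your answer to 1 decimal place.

Set 819·e^(0.62t) = 13300·e^(0.341t).
e^((0.62 − 0.341)t) = 13300/819 → e^(0.279·t) = 16.239.
0.279·t = ln(16.239) = 2.7874, so t = 2.7874/0.279 = 9.9908.

10.0 years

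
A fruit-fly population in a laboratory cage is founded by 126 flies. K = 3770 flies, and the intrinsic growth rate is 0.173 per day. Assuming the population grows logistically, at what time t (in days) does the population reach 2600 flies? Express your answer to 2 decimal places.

A = (K − N₀)/N₀ = (3770 − 126)/126 = 28.921.
Solve 3770/(1 + 28.921·e^(−0.173t)) = 2600: 1 + 28.921·e^(−0.173t) = 1.45, so e^(−0.173t) = 0.0155598.
−0.173·t = ln(0.0155598) = -4.1631, so t = 4.1631/0.173 = 24.064.

24.06 days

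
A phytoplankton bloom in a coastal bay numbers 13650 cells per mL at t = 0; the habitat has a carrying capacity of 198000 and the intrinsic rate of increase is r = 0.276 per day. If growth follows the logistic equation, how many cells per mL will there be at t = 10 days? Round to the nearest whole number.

106751 cells per mL

A = (K − N₀)/N₀ = (198000 − 13650)/13650 = 13.505.
N(t) = K/(1 + A·e^(−rt)) = 198000/(1 + 13.505×e^(−0.276×10)).
e^(−2.76) = 0.063292; denominator = 1 + 13.505×0.063292 = 1.8548.
N = 198000/1.8548 = 106751.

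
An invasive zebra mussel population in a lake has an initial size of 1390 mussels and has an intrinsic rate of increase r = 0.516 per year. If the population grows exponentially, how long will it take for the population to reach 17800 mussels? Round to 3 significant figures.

Set N₀·e^(rt) = 17800: e^(0.516·t) = 17800/1390 = 12.806.
0.516·t = ln(12.806) = 2.5499, so t = 2.5499/0.516 = 4.9417.

4.94 years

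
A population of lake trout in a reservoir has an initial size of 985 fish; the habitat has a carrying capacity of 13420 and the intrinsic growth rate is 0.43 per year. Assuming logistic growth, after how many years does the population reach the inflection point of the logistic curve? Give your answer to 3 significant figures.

5.90 years

Logistic growth is fastest at N = K/2 = 6710.
A = (K − N₀)/N₀ = 12.624. Set K/(1 + A·e^(−rt)) = K/2 → A·e^(−rt) = 1.
e^(−0.43t) = 1/12.624 = 0.0792119, so t = ln(12.624)/0.43 = 2.5356/0.43 = 5.8968.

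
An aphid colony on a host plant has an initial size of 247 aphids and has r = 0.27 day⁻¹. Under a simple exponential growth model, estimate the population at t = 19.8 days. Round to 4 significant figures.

N(t) = N₀·e^(rt) = 247 × e^(0.27×19.8) = 247 × e^5.346.
e^5.346 ≈ 209.77, so N ≈ 247 × 209.77 = 51812.6.

51810 aphids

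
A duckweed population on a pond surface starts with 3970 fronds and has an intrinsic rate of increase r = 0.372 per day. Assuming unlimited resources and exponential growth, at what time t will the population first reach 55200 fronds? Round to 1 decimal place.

7.1 days

Set N₀·e^(rt) = 55200: e^(0.372·t) = 55200/3970 = 13.904.
0.372·t = ln(13.904) = 2.6322, so t = 2.6322/0.372 = 7.0758.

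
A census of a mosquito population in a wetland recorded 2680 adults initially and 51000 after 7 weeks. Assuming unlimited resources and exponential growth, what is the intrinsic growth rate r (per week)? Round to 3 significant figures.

0.421 per week

From N(t) = N₀·e^(rt): e^(r·7) = 51000/2680 = 19.03.
r·7 = ln(19.03) = 2.946, so r = 2.946/7 = 0.42086.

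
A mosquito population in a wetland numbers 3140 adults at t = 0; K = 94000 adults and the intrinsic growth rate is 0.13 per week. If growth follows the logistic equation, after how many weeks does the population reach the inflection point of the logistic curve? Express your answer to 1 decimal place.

Logistic growth is fastest at N = K/2 = 47000.
A = (K − N₀)/N₀ = 28.936. Set K/(1 + A·e^(−rt)) = K/2 → A·e^(−rt) = 1.
e^(−0.13t) = 1/28.936 = 0.0345587, so t = ln(28.936)/0.13 = 3.3651/0.13 = 25.885.

25.9 weeks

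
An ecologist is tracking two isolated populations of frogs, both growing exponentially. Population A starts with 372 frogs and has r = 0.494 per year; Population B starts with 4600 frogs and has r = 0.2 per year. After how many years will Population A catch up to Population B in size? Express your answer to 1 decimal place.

8.6 years

Set 372·e^(0.494t) = 4600·e^(0.2t).
e^((0.494 − 0.2)t) = 4600/372 → e^(0.294·t) = 12.366.
0.294·t = ln(12.366) = 2.5149, so t = 2.5149/0.294 = 8.5541.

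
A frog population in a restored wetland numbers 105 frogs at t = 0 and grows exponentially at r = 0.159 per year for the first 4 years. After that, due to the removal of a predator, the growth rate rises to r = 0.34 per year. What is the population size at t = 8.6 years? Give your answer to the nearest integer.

Phase 1: N(4) = 105·e^(0.159×4) = 105·e^0.636 = 198.336.
Phase 2 runs for 8.6 − 4 = 4.6 years at r = 0.34.
N(8.6) = 198.336·e^(0.34×4.6) = 198.336·e^1.564 = 947.626.

948 frogs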